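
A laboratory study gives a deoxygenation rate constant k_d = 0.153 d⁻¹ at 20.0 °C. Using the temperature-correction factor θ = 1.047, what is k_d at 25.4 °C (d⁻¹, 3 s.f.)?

k_d ≈ 0.196 d⁻¹

k_d(T₂) = k_d(T₁) · θ^(T₂−T₁) = 0.153 × 1.047^(25.4−20.0)
= 0.153 × 1.047^5.40 = 0.153 × 1.281 = 0.1961 d⁻¹.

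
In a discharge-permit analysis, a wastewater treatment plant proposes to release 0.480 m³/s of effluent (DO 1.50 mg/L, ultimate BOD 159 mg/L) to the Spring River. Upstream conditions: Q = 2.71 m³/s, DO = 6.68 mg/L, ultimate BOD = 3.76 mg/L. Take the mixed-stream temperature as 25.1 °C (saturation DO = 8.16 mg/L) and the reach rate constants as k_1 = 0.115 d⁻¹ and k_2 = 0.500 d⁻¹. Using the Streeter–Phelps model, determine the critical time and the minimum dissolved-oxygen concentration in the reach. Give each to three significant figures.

t_c ≈ 2.97 d; minimum DO ≈ 3.73 mg/L

Mixed DO = (2.71×6.68 + 0.480×1.50)/(2.71+0.480) = 18.82/3.190 = 5.901 mg/L.
Mixed L₀ = (2.71×3.76 + 0.480×159)/(3.190) = 86.51/3.190 = 27.12 mg/L.
Initial deficit D₀ = C_s − DO₀ = 8.16 − 5.901 = 2.259 mg/L.
t_c = (1/0.3850) ln[(0.500/0.115)(1 − 2.259×0.3850/(0.115×27.12))] = 2.597 × ln(3.135) = 2.968 d.
D_c = (0.115/0.500) × 27.12 × e^(−0.115×2.968) = 0.2300 × 27.12 × 0.7108 = 4.434 mg/L.
Minimum DO = 8.16 − 4.434 = 3.726 mg/L.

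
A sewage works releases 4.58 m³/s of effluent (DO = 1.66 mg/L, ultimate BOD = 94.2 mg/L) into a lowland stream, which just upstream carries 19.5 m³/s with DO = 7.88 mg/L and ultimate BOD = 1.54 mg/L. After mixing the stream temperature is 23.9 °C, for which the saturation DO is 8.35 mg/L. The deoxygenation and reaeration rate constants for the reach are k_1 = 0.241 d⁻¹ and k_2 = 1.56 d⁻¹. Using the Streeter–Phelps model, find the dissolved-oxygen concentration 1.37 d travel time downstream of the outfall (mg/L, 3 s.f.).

DO ≈ 6.05 mg/L

Mixed DO = (19.5×7.88 + 4.58×1.66)/(19.5+4.58) = 161.3/24.08 = 6.697 mg/L.
Mixed L₀ = (19.5×1.54 + 4.58×94.2)/(24.08) = 461.5/24.08 = 19.16 mg/L.
Initial deficit D₀ = C_s − DO₀ = 8.35 − 6.697 = 1.653 mg/L.
D(1.37) = [0.241×19.16/(1.56−0.241)](e^(−0.241×1.37) − e^(−1.56×1.37)) + 1.653 e^(−1.56×1.37)
= 3.502 × (0.7188 − 0.1180) + 1.653 × 0.1180 = 2.299 mg/L.
DO = 8.35 − 2.299 = 6.051 mg/L.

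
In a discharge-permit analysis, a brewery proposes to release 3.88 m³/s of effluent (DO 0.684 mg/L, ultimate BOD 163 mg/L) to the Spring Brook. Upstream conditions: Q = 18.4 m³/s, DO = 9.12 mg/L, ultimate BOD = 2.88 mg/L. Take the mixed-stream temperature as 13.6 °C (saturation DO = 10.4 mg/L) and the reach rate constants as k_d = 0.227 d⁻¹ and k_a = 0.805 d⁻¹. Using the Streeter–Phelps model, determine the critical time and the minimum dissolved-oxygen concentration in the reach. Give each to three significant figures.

Mixed DO = (18.4×9.12 + 3.88×0.684)/(18.4+3.88) = 170.5/22.28 = 7.651 mg/L.
Mixed L₀ = (18.4×2.88 + 3.88×163)/(22.28) = 685.4/22.28 = 30.76 mg/L.
Initial deficit D₀ = C_s − DO₀ = 10.4 − 7.651 = 2.749 mg/L.
t_c = (1/0.5780) ln[(0.805/0.227)(1 − 2.749×0.5780/(0.227×30.76))] = 1.730 × ln(2.739) = 1.743 d.
D_c = (0.227/0.805) × 30.76 × e^(−0.227×1.743) = 0.2820 × 30.76 × 0.6732 = 5.840 mg/L.
Minimum DO = 10.4 − 5.840 = 4.560 mg/L.

t_c ≈ 1.74 d; minimum DO ≈ 4.56 mg/L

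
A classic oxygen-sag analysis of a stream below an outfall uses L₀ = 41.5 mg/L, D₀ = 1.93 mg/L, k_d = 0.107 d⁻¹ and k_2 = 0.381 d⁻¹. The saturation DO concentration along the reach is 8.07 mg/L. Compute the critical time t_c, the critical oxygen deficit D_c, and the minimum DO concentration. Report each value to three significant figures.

t_c ≈ 4.17 d; D_c ≈ 7.46 mg/L; min DO ≈ 0.612 mg/L

t_c = [1/(k_2−k_d)] ln[(k_2/k_d)(1 − D₀(k_2−k_d)/(k_d L₀))]
= [1/(0.381−0.107)] ln[(0.381/0.107)(1 − 1.93×0.2740/(0.107×41.5))]
= (1/0.2740) ln[3.561 × 0.8809] = 3.650 × ln(3.137) = 3.650 × 1.143 = 4.172 d.
D_c = (k_d/k_2) L₀ e^(−k_d t_c) = (0.107/0.381) × 41.5 × e^(−0.107×4.172) = 0.2808 × 41.5 × 0.6399 = 7.458 mg/L.
Minimum DO = C_s − D_c = 8.07 − 7.458 = 0.6119 mg/L.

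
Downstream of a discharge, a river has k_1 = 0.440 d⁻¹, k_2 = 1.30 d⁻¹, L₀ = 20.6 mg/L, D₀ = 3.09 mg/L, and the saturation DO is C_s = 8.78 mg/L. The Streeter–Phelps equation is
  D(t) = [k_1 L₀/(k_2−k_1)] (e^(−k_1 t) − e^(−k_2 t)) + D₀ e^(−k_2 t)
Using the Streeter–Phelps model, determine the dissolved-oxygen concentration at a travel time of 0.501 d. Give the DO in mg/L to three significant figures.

k_1 L₀/(k_2−k_1) = 0.440×20.6/(1.30−0.440) = 9.064/0.8600 = 10.54 mg/L.
e^(−k_1 t) = e^(−0.440×0.5010) = 0.8022; e^(−k_2 t) = e^(−1.30×0.5010) = 0.5214.
D = 10.54 × (0.8022 − 0.5214) + 3.09 × 0.5214 = 2.959 + 1.611 = 4.571 mg/L.
DO = C_s − D = 8.78 − 4.571 = 4.209 mg/L.

DO ≈ 4.21 mg/L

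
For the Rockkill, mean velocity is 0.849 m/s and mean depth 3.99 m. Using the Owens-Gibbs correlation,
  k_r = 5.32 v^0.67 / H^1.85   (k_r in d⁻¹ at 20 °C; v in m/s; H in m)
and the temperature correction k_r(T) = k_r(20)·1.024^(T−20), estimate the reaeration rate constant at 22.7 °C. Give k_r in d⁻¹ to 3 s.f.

k_r ≈ 0.393 d⁻¹

k_r(20) = 5.32 × 0.849^0.67 / 3.99^1.85 = 5.32 × 0.8961 / 12.94 = 0.3685 d⁻¹.
k_r(22.7) = 0.3685 × 1.024^(22.7−20) = 0.3685 × 1.066 = 0.3929 d⁻¹.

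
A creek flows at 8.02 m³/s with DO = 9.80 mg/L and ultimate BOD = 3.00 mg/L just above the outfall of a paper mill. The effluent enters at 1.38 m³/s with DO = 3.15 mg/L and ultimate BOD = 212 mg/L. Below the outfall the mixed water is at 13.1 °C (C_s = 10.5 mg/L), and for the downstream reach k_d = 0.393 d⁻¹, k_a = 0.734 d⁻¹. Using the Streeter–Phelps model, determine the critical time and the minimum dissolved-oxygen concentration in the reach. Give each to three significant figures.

Mixed DO = (8.02×9.80 + 1.38×3.15)/(8.02+1.38) = 82.94/9.400 = 8.824 mg/L.
Mixed L₀ = (8.02×3.00 + 1.38×212)/(9.400) = 316.6/9.400 = 33.68 mg/L.
Initial deficit D₀ = C_s − DO₀ = 10.5 − 8.824 = 1.676 mg/L.
t_c = (1/0.3410) ln[(0.734/0.393)(1 − 1.676×0.3410/(0.393×33.68))] = 2.933 × ln(1.787) = 1.703 d.
D_c = (0.393/0.734) × 33.68 × e^(−0.393×1.703) = 0.5354 × 33.68 × 0.5122 = 9.237 mg/L.
Minimum DO = 10.5 − 9.237 = 1.263 mg/L.

t_c ≈ 1.70 d; minimum DO ≈ 1.26 mg/L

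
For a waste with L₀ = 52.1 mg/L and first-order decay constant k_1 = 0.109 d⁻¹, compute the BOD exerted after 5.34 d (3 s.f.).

y_t = L₀(1 − e^(−k_1 t)) = 52.1 × (1 − e^(−0.109×5.34))
= 52.1 × (1 − 0.5587) = 52.1 × 0.4413 = 22.99 mg/L.

y ≈ 23.0 mg/L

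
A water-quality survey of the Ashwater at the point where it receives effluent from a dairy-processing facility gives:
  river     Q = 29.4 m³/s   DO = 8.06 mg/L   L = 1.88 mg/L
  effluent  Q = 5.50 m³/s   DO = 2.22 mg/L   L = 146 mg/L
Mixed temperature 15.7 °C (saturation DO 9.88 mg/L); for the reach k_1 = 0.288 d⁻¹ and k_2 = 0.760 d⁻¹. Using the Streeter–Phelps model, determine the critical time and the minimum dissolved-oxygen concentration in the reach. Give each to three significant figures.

Mixed DO = (29.4×8.06 + 5.50×2.22)/(29.4+5.50) = 249.2/34.90 = 7.140 mg/L.
Mixed L₀ = (29.4×1.88 + 5.50×146)/(34.90) = 858.3/34.90 = 24.59 mg/L.
Initial deficit D₀ = C_s − DO₀ = 9.88 − 7.140 = 2.740 mg/L.
t_c = (1/0.4720) ln[(0.760/0.288)(1 − 2.740×0.4720/(0.288×24.59))] = 2.119 × ln(2.157) = 1.629 d.
D_c = (0.288/0.760) × 24.59 × e^(−0.288×1.629) = 0.3789 × 24.59 × 0.6256 = 5.830 mg/L.
Minimum DO = 9.88 − 5.830 = 4.050 mg/L.

t_c ≈ 1.63 d; minimum DO ≈ 4.05 mg/L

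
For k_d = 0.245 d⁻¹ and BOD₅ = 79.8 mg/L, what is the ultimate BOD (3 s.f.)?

L₀ ≈ 113 mg/L

BOD₅ = L₀(1 − e^(−5k_d)) ⇒ L₀ = BOD₅ / (1 − e^(−5×0.245))
= 79.8 / (1 − 0.2938) = 79.8 / 0.7062 = 113.0 mg/L.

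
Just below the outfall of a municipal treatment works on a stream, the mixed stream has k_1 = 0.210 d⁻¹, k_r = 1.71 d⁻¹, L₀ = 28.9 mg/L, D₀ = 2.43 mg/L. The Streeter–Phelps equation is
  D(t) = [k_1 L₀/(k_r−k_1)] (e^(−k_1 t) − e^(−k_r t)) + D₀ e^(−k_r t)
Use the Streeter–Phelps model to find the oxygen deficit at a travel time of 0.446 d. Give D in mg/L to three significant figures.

k_1 L₀/(k_r−k_1) = 0.210×28.9/(1.71−0.210) = 6.069/1.500 = 4.046 mg/L.
e^(−k_1 t) = e^(−0.210×0.4460) = 0.9106; e^(−k_r t) = e^(−1.71×0.4460) = 0.4664.
D = 4.046 × (0.9106 − 0.4664) + 2.43 × 0.4664 = 1.797 + 1.133 = 2.931 mg/L.

D ≈ 2.93 mg/L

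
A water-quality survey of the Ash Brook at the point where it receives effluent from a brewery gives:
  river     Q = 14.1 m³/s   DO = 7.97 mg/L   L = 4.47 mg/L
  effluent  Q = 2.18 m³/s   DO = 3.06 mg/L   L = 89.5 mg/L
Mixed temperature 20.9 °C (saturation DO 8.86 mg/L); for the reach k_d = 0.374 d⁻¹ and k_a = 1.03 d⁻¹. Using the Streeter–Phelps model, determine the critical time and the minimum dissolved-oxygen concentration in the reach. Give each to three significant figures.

t_c ≈ 1.26 d; minimum DO ≈ 5.26 mg/L

Mixed DO = (14.1×7.97 + 2.18×3.06)/(14.1+2.18) = 119.0/16.28 = 7.313 mg/L.
Mixed L₀ = (14.1×4.47 + 2.18×89.5)/(16.28) = 258.1/16.28 = 15.86 mg/L.
Initial deficit D₀ = C_s − DO₀ = 8.86 − 7.313 = 1.547 mg/L.
t_c = (1/0.6560) ln[(1.03/0.374)(1 − 1.547×0.6560/(0.374×15.86))] = 1.524 × ln(2.283) = 1.258 d.
D_c = (0.374/1.03) × 15.86 × e^(−0.374×1.258) = 0.3631 × 15.86 × 0.6247 = 3.597 mg/L.
Minimum DO = 8.86 − 3.597 = 5.263 mg/L.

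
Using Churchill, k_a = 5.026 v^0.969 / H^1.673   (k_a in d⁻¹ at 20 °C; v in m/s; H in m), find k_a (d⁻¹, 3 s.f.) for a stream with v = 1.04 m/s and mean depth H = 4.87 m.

k_a = 5.026 × 1.04^0.969 / 4.87^1.673 = 5.026 × 1.039 / 14.13 = 0.3694 d⁻¹.

k_a ≈ 0.369 d⁻¹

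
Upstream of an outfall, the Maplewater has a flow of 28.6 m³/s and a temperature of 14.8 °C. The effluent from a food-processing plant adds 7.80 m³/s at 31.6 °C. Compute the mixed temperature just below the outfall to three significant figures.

Flow-weighted mixing: C = (Q_r C_r + Q_w C_w)/(Q_r + Q_w)
= (28.6×14.8 + 7.80×31.6)/(28.6 + 7.80) = 669.8/36.40 = 18.40 °C.

18.4 °C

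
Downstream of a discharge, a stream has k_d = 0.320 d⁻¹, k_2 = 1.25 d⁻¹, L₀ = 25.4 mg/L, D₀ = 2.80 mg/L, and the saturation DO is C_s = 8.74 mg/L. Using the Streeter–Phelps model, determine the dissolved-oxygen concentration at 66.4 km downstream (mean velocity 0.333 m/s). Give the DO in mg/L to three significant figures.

DO ≈ 4.90 mg/L

Travel time t = x/v = 66.4 km / (0.333 m/s) = 66400 m / 0.333 m/s = 199400 s = 2.308 d.
k_d L₀/(k_2−k_d) = 0.320×25.4/(1.25−0.320) = 8.128/0.9300 = 8.740 mg/L.
e^(−k_d t) = e^(−0.320×2.308) = 0.4778; e^(−k_2 t) = e^(−1.25×2.308) = 0.05586.
D = 8.740 × (0.4778 − 0.05586) + 2.80 × 0.05586 = 3.688 + 0.1564 = 3.844 mg/L.
DO = C_s − D = 8.74 − 3.844 = 4.896 mg/L.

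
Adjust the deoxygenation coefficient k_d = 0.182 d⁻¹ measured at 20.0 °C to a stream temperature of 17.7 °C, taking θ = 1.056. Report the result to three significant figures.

k_d(T₂) = k_d(T₁) · θ^(T₂−T₁) = 0.182 × 1.056^(17.7−20.0)
= 0.182 × 1.056^-2.30 = 0.182 × 0.8822 = 0.1606 d⁻¹.

k_d ≈ 0.161 d⁻¹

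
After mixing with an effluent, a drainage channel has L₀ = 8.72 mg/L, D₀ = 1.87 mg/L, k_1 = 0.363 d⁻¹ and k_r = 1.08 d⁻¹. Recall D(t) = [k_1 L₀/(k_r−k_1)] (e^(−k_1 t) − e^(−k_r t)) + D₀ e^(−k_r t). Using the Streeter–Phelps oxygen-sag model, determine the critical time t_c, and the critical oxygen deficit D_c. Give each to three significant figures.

t_c ≈ 0.752 d; D_c ≈ 2.23 mg/L

With k_r/k_1 = 2.975 and 1 − D₀(k_r−k_1)/(k_1 L₀) = 0.5764,
t_c = ln(2.975 × 0.5764) / (1.08 − 0.363) = ln(1.715) / 0.7170 = 0.5394/0.7170 = 0.7523 d.
L(t_c) = L₀ e^(−k_1 t_c) = 8.72 × 0.7610 = 6.636 mg/L, and at the critical point k_r D_c = k_1 L, so D_c = (0.363/1.08) × 6.636 = 2.230 mg/L.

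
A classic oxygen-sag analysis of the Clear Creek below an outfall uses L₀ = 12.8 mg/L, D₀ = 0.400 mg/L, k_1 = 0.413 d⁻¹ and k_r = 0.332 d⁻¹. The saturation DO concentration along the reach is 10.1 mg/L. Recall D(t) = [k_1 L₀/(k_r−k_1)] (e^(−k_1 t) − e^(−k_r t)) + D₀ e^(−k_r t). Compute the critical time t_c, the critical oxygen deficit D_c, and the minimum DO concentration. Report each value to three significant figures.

t_c ≈ 2.62 d; D_c ≈ 5.40 mg/L; min DO ≈ 4.70 mg/L

With k_r/k_1 = 0.8039 and 1 − D₀(k_r−k_1)/(k_1 L₀) = 1.006,
t_c = ln(0.8039 × 1.006) / (0.332 − 0.413) = ln(0.8088) / -0.08100 = -0.2122/-0.08100 = 2.620 d.
L(t_c) = L₀ e^(−k_1 t_c) = 12.8 × 0.3389 = 4.338 mg/L, and at the critical point k_r D_c = k_1 L, so D_c = (0.413/0.332) × 4.338 = 5.397 mg/L.
Minimum DO = C_s − D_c = 10.1 − 5.397 = 4.703 mg/L.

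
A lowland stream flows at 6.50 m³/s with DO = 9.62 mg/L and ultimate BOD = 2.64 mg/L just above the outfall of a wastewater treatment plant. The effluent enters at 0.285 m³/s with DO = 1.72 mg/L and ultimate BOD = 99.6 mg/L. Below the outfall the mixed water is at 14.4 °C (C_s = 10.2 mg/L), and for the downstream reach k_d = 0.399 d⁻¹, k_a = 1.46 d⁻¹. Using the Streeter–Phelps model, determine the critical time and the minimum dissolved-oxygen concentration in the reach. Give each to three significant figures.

t_c ≈ 0.800 d; minimum DO ≈ 8.87 mg/L

Mixed DO = (6.50×9.62 + 0.285×1.72)/(6.50+0.285) = 63.02/6.785 = 9.288 mg/L.
Mixed L₀ = (6.50×2.64 + 0.285×99.6)/(6.785) = 45.55/6.785 = 6.713 mg/L.
Initial deficit D₀ = C_s − DO₀ = 10.2 − 9.288 = 0.9118 mg/L.
t_c = (1/1.061) ln[(1.46/0.399)(1 − 0.9118×1.061/(0.399×6.713))] = 0.9425 × ln(2.337) = 0.8002 d.
D_c = (0.399/1.46) × 6.713 × e^(−0.399×0.8002) = 0.2733 × 6.713 × 0.7267 = 1.333 mg/L.
Minimum DO = 10.2 − 1.333 = 8.867 mg/L.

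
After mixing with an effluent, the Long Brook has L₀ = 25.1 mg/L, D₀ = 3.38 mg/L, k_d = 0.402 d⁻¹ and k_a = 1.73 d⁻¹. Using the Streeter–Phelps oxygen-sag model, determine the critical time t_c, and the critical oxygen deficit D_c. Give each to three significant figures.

t_c ≈ 0.656 d; D_c ≈ 4.48 mg/L

At the critical point dD/dt = 0, so k_d L₀ e^(−k_d t) = k_a D. Substituting D(t) from the Streeter–Phelps equation and solving for t gives
t_c = ln[(k_a/k_d)(1 − D₀(k_a−k_d)/(k_d L₀))] / (k_a−k_d).
Here k_a−k_d = 1.328 d⁻¹ and 1 − D₀(k_a−k_d)/(k_d L₀) = 1 − 3.38×1.328/(0.402×25.1) = 0.5551, so
t_c = ln(4.303 × 0.5551) / 1.328 = 0.8709 / 1.328 = 0.6558 d.
D_c = (k_d/k_a) L₀ e^(−k_d t_c) = (0.402/1.73) × 25.1 × e^(−0.402×0.6558) = 0.2324 × 25.1 × 0.7683 = 4.481 mg/L.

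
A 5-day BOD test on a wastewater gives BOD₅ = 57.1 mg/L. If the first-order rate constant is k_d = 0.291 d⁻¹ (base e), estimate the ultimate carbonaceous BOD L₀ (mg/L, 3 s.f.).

L₀ ≈ 74.5 mg/L

BOD₅ = L₀(1 − e^(−5k_d)) ⇒ L₀ = BOD₅ / (1 − e^(−5×0.291))
= 57.1 / (1 − 0.2334) = 57.1 / 0.7666 = 74.48 mg/L.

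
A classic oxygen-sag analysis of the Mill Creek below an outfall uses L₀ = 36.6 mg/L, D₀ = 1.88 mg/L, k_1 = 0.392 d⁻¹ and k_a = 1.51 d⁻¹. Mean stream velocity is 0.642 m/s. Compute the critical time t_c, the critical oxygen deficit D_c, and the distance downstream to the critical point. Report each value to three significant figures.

At the critical point dD/dt = 0, so k_1 L₀ e^(−k_1 t) = k_a D. Substituting D(t) from the Streeter–Phelps equation and solving for t gives
t_c = ln[(k_a/k_1)(1 − D₀(k_a−k_1)/(k_1 L₀))] / (k_a−k_1).
Here k_a−k_1 = 1.118 d⁻¹ and 1 − D₀(k_a−k_1)/(k_1 L₀) = 1 − 1.88×1.118/(0.392×36.6) = 0.8535, so
t_c = ln(3.852 × 0.8535) / 1.118 = 1.190 / 1.118 = 1.065 d.
L(t_c) = L₀ e^(−k_1 t_c) = 36.6 × 0.6588 = 24.11 mg/L, and at the critical point k_a D_c = k_1 L, so D_c = (0.392/1.51) × 24.11 = 6.260 mg/L.
x_c = v t_c = 0.642 m/s × 1.065 d × 86400 s/d = 59050 m ≈ 59.1 km.

t_c ≈ 1.06 d; D_c ≈ 6.26 mg/L; x_c ≈ 59.1 km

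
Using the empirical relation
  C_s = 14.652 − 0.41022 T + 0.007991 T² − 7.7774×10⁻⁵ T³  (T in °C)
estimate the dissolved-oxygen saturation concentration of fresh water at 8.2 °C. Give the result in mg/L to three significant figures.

C_s ≈ 11.8 mg/L

C_s = 14.652 − 0.41022×8.2 + 0.007991×8.2² − 7.7774×10⁻⁵×8.2³ = 11.78 mg/L.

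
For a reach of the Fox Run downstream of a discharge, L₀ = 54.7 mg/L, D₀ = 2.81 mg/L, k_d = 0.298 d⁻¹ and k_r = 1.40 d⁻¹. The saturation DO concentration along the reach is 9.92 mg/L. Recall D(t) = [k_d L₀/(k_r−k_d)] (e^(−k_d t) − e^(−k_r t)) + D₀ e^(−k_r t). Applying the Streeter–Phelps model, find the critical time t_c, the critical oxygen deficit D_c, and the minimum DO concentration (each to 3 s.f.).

At the critical point dD/dt = 0, so k_d L₀ e^(−k_d t) = k_r D. Substituting D(t) from the Streeter–Phelps equation and solving for t gives
t_c = ln[(k_r/k_d)(1 − D₀(k_r−k_d)/(k_d L₀))] / (k_r−k_d).
Here k_r−k_d = 1.102 d⁻¹ and 1 − D₀(k_r−k_d)/(k_d L₀) = 1 − 2.81×1.102/(0.298×54.7) = 0.8100, so
t_c = ln(4.698 × 0.8100) / 1.102 = 1.336 / 1.102 = 1.213 d.
L(t_c) = L₀ e^(−k_d t_c) = 54.7 × 0.6967 = 38.11 mg/L, and at the critical point k_r D_c = k_d L, so D_c = (0.298/1.40) × 38.11 = 8.112 mg/L.
Minimum DO = C_s − D_c = 9.92 − 8.112 = 1.808 mg/L.

t_c ≈ 1.21 d; D_c ≈ 8.11 mg/L; min DO ≈ 1.81 mg/L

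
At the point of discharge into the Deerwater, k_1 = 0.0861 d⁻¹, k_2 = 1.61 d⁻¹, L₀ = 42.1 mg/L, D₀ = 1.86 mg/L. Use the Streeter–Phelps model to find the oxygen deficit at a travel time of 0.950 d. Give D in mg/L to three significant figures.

k_1 L₀/(k_2−k_1) = 0.0861×42.1/(1.61−0.0861) = 3.625/1.524 = 2.379 mg/L.
e^(−k_1 t) = e^(−0.0861×0.9500) = 0.9215; e^(−k_2 t) = e^(−1.61×0.9500) = 0.2166.
D = 2.379 × (0.9215 − 0.2166) + 1.86 × 0.2166 = 1.677 + 0.4030 = 2.079 mg/L.

D ≈ 2.08 mg/L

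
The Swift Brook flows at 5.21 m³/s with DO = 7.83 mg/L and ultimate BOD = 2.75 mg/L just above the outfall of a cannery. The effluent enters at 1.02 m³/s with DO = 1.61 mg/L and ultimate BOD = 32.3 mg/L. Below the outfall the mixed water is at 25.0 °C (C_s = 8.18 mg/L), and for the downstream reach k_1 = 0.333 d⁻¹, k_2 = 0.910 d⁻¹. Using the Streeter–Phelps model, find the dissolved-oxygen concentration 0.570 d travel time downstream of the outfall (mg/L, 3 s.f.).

DO ≈ 6.35 mg/L

Mixed DO = (5.21×7.83 + 1.02×1.61)/(5.21+1.02) = 42.44/6.230 = 6.812 mg/L.
Mixed L₀ = (5.21×2.75 + 1.02×32.3)/(6.230) = 47.27/6.230 = 7.588 mg/L.
Initial deficit D₀ = C_s − DO₀ = 8.18 − 6.812 = 1.368 mg/L.
D(0.570) = [0.333×7.588/(0.910−0.333)](e^(−0.333×0.570) − e^(−0.910×0.570)) + 1.368 e^(−0.910×0.570)
= 4.379 × (0.8271 − 0.5953) + 1.368 × 0.5953 = 1.830 mg/L.
DO = 8.18 − 1.830 = 6.350 mg/L.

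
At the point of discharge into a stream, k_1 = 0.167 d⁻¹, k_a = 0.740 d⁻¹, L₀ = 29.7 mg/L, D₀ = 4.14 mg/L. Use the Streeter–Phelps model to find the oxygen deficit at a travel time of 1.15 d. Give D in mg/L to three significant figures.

D ≈ 5.22 mg/L

k_1 L₀/(k_a−k_1) = 0.167×29.7/(0.740−0.167) = 4.960/0.5730 = 8.656 mg/L.
e^(−k_1 t) = e^(−0.167×1.150) = 0.8253; e^(−k_a t) = e^(−0.740×1.150) = 0.4270.
D = 8.656 × (0.8253 − 0.4270) + 4.14 × 0.4270 = 3.448 + 1.768 = 5.215 mg/L.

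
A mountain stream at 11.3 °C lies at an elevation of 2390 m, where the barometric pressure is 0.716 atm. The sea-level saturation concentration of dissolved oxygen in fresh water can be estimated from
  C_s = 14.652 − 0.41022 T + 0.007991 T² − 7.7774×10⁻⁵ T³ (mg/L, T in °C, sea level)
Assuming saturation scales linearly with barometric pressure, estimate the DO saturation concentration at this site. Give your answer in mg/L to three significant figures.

At sea level: C_s = 14.652 − 0.41022×11.3 + 0.007991×11.3² − 7.7774×10⁻⁵×11.3³ = 10.92 mg/L.
Pressure correction: C_s' = 10.92 × 0.716 = 7.822 mg/L.

C_s ≈ 7.82 mg/L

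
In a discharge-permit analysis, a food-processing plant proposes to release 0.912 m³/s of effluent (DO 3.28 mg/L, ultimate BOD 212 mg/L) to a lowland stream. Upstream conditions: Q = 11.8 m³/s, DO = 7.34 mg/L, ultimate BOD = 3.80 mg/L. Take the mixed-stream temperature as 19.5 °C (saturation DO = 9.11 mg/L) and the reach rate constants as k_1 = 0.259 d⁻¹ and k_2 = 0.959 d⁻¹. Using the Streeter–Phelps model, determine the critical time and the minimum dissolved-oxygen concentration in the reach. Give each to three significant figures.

t_c ≈ 1.37 d; minimum DO ≈ 5.56 mg/L

Mixed DO = (11.8×7.34 + 0.912×3.28)/(11.8+0.912) = 89.60/12.71 = 7.049 mg/L.
Mixed L₀ = (11.8×3.80 + 0.912×212)/(12.71) = 238.2/12.71 = 18.74 mg/L.
Initial deficit D₀ = C_s − DO₀ = 9.11 − 7.049 = 2.061 mg/L.
t_c = (1/0.7000) ln[(0.959/0.259)(1 − 2.061×0.7000/(0.259×18.74))] = 1.429 × ln(2.602) = 1.366 d.
D_c = (0.259/0.959) × 18.74 × e^(−0.259×1.366) = 0.2701 × 18.74 × 0.7020 = 3.552 mg/L.
Minimum DO = 9.11 − 3.552 = 5.558 mg/L.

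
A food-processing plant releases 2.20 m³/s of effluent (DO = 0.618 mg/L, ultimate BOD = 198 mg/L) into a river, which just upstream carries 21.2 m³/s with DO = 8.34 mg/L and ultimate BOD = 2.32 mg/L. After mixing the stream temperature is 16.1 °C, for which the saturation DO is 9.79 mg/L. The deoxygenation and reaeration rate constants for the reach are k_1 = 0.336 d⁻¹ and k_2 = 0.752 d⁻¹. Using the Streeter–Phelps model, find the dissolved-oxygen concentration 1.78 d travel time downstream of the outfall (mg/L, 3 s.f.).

DO ≈ 4.41 mg/L

Mixed DO = (21.2×8.34 + 2.20×0.618)/(21.2+2.20) = 178.2/23.40 = 7.614 mg/L.
Mixed L₀ = (21.2×2.32 + 2.20×198)/(23.40) = 484.8/23.40 = 20.72 mg/L.
Initial deficit D₀ = C_s − DO₀ = 9.79 − 7.614 = 2.176 mg/L.
D(1.78) = [0.336×20.72/(0.752−0.336)](e^(−0.336×1.78) − e^(−0.752×1.78)) + 2.176 e^(−0.752×1.78)
= 16.73 × (0.5499 − 0.2622) + 2.176 × 0.2622 = 5.384 mg/L.
DO = 9.79 − 5.384 = 4.406 mg/L.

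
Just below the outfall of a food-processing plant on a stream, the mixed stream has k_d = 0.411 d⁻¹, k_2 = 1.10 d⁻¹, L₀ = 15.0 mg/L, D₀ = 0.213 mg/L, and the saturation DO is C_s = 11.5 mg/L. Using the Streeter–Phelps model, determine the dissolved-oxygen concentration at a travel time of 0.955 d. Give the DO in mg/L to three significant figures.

DO ≈ 8.51 mg/L

k_d L₀/(k_2−k_d) = 0.411×15.0/(1.10−0.411) = 6.165/0.6890 = 8.948 mg/L.
e^(−k_d t) = e^(−0.411×0.9550) = 0.6754; e^(−k_2 t) = e^(−1.10×0.9550) = 0.3498.
D = 8.948 × (0.6754 − 0.3498) + 0.213 × 0.3498 = 2.913 + 0.07450 = 2.988 mg/L.
DO = C_s − D = 11.5 − 2.988 = 8.512 mg/L.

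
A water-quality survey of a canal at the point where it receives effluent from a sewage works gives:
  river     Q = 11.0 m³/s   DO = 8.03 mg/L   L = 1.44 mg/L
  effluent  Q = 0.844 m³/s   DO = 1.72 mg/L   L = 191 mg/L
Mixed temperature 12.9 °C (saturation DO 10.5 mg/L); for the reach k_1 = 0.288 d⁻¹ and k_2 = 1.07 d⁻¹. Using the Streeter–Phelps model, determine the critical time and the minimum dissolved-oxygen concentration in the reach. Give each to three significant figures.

t_c ≈ 0.712 d; minimum DO ≈ 7.22 mg/L

Mixed DO = (11.0×8.03 + 0.844×1.72)/(11.0+0.844) = 89.78/11.84 = 7.580 mg/L.
Mixed L₀ = (11.0×1.44 + 0.844×191)/(11.84) = 177.0/11.84 = 14.95 mg/L.
Initial deficit D₀ = C_s − DO₀ = 10.5 − 7.580 = 2.920 mg/L.
t_c = (1/0.7820) ln[(1.07/0.288)(1 − 2.920×0.7820/(0.288×14.95))] = 1.279 × ln(1.745) = 0.7119 d.
D_c = (0.288/1.07) × 14.95 × e^(−0.288×0.7119) = 0.2692 × 14.95 × 0.8146 = 3.278 mg/L.
Minimum DO = 10.5 − 3.278 = 7.222 mg/L.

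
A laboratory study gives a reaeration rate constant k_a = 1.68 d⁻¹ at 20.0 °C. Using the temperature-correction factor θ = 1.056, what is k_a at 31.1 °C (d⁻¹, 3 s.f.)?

k_a ≈ 3.08 d⁻¹

k_a(T₂) = k_a(T₁) · θ^(T₂−T₁) = 1.68 × 1.056^(31.1−20.0)
= 1.68 × 1.056^11.1 = 1.68 × 1.831 = 3.076 d⁻¹.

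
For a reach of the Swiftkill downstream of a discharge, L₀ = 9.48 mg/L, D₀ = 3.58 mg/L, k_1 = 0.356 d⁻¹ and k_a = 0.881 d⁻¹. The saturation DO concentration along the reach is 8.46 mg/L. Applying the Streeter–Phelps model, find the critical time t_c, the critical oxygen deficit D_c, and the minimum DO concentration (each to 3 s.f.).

t_c ≈ 0.176 d; D_c ≈ 3.60 mg/L; min DO ≈ 4.86 mg/L

At the critical point dD/dt = 0, so k_1 L₀ e^(−k_1 t) = k_a D. Substituting D(t) from the Streeter–Phelps equation and solving for t gives
t_c = ln[(k_a/k_1)(1 − D₀(k_a−k_1)/(k_1 L₀))] / (k_a−k_1).
Here k_a−k_1 = 0.5250 d⁻¹ and 1 − D₀(k_a−k_1)/(k_1 L₀) = 1 − 3.58×0.5250/(0.356×9.48) = 0.4431, so
t_c = ln(2.475 × 0.4431) / 0.5250 = 0.09215 / 0.5250 = 0.1755 d.
L(t_c) = L₀ e^(−k_1 t_c) = 9.48 × 0.9394 = 8.906 mg/L, and at the critical point k_a D_c = k_1 L, so D_c = (0.356/0.881) × 8.906 = 3.599 mg/L.
Minimum DO = C_s − D_c = 8.46 − 3.599 = 4.861 mg/L.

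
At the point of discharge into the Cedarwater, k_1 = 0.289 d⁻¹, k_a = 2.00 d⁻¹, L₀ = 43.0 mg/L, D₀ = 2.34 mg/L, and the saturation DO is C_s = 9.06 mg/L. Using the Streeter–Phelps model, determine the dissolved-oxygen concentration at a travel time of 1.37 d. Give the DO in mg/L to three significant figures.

DO ≈ 4.49 mg/L

k_1 L₀/(k_a−k_1) = 0.289×43.0/(2.00−0.289) = 12.43/1.711 = 7.263 mg/L.
e^(−k_1 t) = e^(−0.289×1.370) = 0.6731; e^(−k_a t) = e^(−2.00×1.370) = 0.06457.
D = 7.263 × (0.6731 − 0.06457) + 2.34 × 0.06457 = 4.419 + 0.1511 = 4.571 mg/L.
DO = C_s − D = 9.06 − 4.571 = 4.489 mg/L.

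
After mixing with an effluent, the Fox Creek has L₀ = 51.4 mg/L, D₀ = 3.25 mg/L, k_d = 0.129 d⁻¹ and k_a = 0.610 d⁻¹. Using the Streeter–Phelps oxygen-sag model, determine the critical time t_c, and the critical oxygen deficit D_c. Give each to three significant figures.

With k_a/k_d = 4.729 and 1 − D₀(k_a−k_d)/(k_d L₀) = 0.7642,
t_c = ln(4.729 × 0.7642) / (0.610 − 0.129) = ln(3.614) / 0.4810 = 1.285/0.4810 = 2.671 d.
L(t_c) = L₀ e^(−k_d t_c) = 51.4 × 0.7085 = 36.42 mg/L, and at the critical point k_a D_c = k_d L, so D_c = (0.129/0.610) × 36.42 = 7.702 mg/L.

t_c ≈ 2.67 d; D_c ≈ 7.70 mg/L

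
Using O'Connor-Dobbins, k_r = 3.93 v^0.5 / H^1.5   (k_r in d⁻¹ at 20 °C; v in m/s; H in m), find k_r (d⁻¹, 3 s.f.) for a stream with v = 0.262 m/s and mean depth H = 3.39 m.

k_r = 3.93 × 0.262^0.5 / 3.39^1.5 = 3.93 × 0.5119 / 6.242 = 0.3223 d⁻¹.

k_r ≈ 0.322 d⁻¹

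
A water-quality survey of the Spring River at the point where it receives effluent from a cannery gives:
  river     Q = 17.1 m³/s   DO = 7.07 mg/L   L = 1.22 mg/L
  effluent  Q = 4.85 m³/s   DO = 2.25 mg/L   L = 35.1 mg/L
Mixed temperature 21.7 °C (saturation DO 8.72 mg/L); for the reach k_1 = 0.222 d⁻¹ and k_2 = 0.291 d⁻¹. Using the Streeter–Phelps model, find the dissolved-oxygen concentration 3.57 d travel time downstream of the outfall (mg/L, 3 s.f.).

Mixed DO = (17.1×7.07 + 4.85×2.25)/(17.1+4.85) = 131.8/21.95 = 6.005 mg/L.
Mixed L₀ = (17.1×1.22 + 4.85×35.1)/(21.95) = 191.1/21.95 = 8.706 mg/L.
Initial deficit D₀ = C_s − DO₀ = 8.72 − 6.005 = 2.715 mg/L.
D(3.57) = [0.222×8.706/(0.291−0.222)](e^(−0.222×3.57) − e^(−0.291×3.57)) + 2.715 e^(−0.291×3.57)
= 28.01 × (0.4527 − 0.3539) + 2.715 × 0.3539 = 3.729 mg/L.
DO = 8.72 − 3.729 = 4.991 mg/L.

DO ≈ 4.99 mg/L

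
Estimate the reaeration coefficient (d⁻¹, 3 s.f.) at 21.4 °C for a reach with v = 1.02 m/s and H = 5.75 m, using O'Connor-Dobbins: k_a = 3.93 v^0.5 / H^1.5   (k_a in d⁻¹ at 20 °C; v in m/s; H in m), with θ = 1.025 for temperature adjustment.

k_a(20) = 3.93 × 1.02^0.5 / 5.75^1.5 = 3.93 × 1.010 / 13.79 = 0.2879 d⁻¹.
k_a(21.4) = 0.2879 × 1.025^(21.4−20) = 0.2879 × 1.035 = 0.2980 d⁻¹.

k_a ≈ 0.298 d⁻¹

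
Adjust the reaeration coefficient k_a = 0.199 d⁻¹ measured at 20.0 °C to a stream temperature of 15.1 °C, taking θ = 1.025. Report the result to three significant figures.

k_a(T₂) = k_a(T₁) · θ^(T₂−T₁) = 0.199 × 1.025^(15.1−20.0)
= 0.199 × 1.025^-4.90 = 0.199 × 0.8860 = 0.1763 d⁻¹.

k_a ≈ 0.176 d⁻¹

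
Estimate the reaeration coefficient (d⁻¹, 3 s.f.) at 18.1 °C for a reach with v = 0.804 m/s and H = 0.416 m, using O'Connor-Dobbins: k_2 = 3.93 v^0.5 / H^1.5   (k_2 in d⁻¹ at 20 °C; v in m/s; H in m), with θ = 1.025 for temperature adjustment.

k_2 ≈ 12.5 d⁻¹

k_2(20) = 3.93 × 0.804^0.5 / 0.416^1.5 = 3.93 × 0.8967 / 0.2683 = 13.13 d⁻¹.
k_2(18.1) = 13.13 × 1.025^(18.1−20) = 13.13 × 0.9542 = 12.53 d⁻¹.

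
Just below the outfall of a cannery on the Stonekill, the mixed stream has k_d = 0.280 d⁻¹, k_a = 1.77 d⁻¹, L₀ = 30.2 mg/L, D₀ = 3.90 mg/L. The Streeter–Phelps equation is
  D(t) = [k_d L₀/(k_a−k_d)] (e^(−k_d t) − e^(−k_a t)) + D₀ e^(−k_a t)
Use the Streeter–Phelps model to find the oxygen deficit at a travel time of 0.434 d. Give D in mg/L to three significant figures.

D ≈ 4.20 mg/L

k_d L₀/(k_a−k_d) = 0.280×30.2/(1.77−0.280) = 8.456/1.490 = 5.675 mg/L.
e^(−k_d t) = e^(−0.280×0.4340) = 0.8856; e^(−k_a t) = e^(−1.77×0.4340) = 0.4639.
D = 5.675 × (0.8856 − 0.4639) + 3.90 × 0.4639 = 2.393 + 1.809 = 4.202 mg/L.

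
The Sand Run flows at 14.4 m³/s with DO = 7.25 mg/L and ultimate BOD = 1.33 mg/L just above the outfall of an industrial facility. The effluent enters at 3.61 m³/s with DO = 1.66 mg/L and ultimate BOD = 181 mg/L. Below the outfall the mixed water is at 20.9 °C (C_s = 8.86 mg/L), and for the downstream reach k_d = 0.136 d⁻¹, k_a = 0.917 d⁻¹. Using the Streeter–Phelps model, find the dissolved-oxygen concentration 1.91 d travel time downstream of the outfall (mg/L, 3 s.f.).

DO ≈ 4.50 mg/L

Mixed DO = (14.4×7.25 + 3.61×1.66)/(14.4+3.61) = 110.4/18.01 = 6.130 mg/L.
Mixed L₀ = (14.4×1.33 + 3.61×181)/(18.01) = 672.6/18.01 = 37.34 mg/L.
Initial deficit D₀ = C_s − DO₀ = 8.86 − 6.130 = 2.730 mg/L.
D(1.91) = [0.136×37.34/(0.917−0.136)](e^(−0.136×1.91) − e^(−0.917×1.91)) + 2.730 e^(−0.917×1.91)
= 6.503 × (0.7712 − 0.1735) + 2.730 × 0.1735 = 4.361 mg/L.
DO = 8.86 − 4.361 = 4.499 mg/L.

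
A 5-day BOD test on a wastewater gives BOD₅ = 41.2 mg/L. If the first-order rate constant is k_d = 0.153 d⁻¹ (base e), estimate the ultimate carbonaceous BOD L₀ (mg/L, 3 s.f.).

BOD₅ = L₀(1 − e^(−5k_d)) ⇒ L₀ = BOD₅ / (1 − e^(−5×0.153))
= 41.2 / (1 − 0.4653) = 41.2 / 0.5347 = 77.06 mg/L.

L₀ ≈ 77.1 mg/L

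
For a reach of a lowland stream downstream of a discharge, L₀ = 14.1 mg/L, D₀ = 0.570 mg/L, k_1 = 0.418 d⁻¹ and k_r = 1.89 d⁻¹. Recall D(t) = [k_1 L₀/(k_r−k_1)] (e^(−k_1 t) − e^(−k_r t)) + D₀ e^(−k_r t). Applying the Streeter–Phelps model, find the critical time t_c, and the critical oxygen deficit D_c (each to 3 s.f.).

t_c ≈ 0.921 d; D_c ≈ 2.12 mg/L

At the critical point dD/dt = 0, so k_1 L₀ e^(−k_1 t) = k_r D. Substituting D(t) from the Streeter–Phelps equation and solving for t gives
t_c = ln[(k_r/k_1)(1 − D₀(k_r−k_1)/(k_1 L₀))] / (k_r−k_1).
Here k_r−k_1 = 1.472 d⁻¹ and 1 − D₀(k_r−k_1)/(k_1 L₀) = 1 − 0.570×1.472/(0.418×14.1) = 0.8576, so
t_c = ln(4.522 × 0.8576) / 1.472 = 1.355 / 1.472 = 0.9207 d.
L(t_c) = L₀ e^(−k_1 t_c) = 14.1 × 0.6805 = 9.596 mg/L, and at the critical point k_r D_c = k_1 L, so D_c = (0.418/1.89) × 9.596 = 2.122 mg/L.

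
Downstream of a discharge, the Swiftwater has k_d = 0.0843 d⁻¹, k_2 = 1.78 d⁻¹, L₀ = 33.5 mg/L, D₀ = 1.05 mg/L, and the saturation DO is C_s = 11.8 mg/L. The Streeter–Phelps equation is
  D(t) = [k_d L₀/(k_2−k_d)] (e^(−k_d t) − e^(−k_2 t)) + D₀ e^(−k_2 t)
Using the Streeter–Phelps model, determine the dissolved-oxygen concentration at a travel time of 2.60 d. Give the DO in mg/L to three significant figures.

DO ≈ 10.5 mg/L

k_d L₀/(k_2−k_d) = 0.0843×33.5/(1.78−0.0843) = 2.824/1.696 = 1.665 mg/L.
e^(−k_d t) = e^(−0.0843×2.600) = 0.8032; e^(−k_2 t) = e^(−1.78×2.600) = 0.009774.
D = 1.665 × (0.8032 − 0.009774) + 1.05 × 0.009774 = 1.321 + 0.01026 = 1.332 mg/L.
DO = C_s − D = 11.8 − 1.332 = 10.47 mg/L.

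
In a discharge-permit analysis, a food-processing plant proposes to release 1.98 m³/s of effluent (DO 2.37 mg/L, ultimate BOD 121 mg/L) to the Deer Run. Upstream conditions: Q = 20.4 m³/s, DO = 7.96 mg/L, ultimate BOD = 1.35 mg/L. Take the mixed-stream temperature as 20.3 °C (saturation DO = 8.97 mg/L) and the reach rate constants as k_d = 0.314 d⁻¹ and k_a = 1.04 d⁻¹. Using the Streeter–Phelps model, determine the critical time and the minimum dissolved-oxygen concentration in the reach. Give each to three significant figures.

t_c ≈ 1.17 d; minimum DO ≈ 6.48 mg/L

Mixed DO = (20.4×7.96 + 1.98×2.37)/(20.4+1.98) = 167.1/22.38 = 7.465 mg/L.
Mixed L₀ = (20.4×1.35 + 1.98×121)/(22.38) = 267.1/22.38 = 11.94 mg/L.
Initial deficit D₀ = C_s − DO₀ = 8.97 − 7.465 = 1.505 mg/L.
t_c = (1/0.7260) ln[(1.04/0.314)(1 − 1.505×0.7260/(0.314×11.94))] = 1.377 × ln(2.347) = 1.175 d.
D_c = (0.314/1.04) × 11.94 × e^(−0.314×1.175) = 0.3019 × 11.94 × 0.6915 = 2.492 mg/L.
Minimum DO = 8.97 − 2.492 = 6.478 mg/L.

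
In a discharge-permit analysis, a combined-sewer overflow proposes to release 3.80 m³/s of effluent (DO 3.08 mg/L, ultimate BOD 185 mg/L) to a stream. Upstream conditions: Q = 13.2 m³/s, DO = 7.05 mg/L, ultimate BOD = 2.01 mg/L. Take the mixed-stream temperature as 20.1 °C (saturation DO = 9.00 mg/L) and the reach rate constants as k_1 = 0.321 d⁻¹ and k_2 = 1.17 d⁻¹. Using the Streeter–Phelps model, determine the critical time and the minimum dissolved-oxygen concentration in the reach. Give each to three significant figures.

Mixed DO = (13.2×7.05 + 3.80×3.08)/(13.2+3.80) = 104.8/17.00 = 6.163 mg/L.
Mixed L₀ = (13.2×2.01 + 3.80×185)/(17.00) = 729.5/17.00 = 42.91 mg/L.
Initial deficit D₀ = C_s − DO₀ = 9.00 − 6.163 = 2.837 mg/L.
t_c = (1/0.8490) ln[(1.17/0.321)(1 − 2.837×0.8490/(0.321×42.91))] = 1.178 × ln(3.007) = 1.297 d.
D_c = (0.321/1.17) × 42.91 × e^(−0.321×1.297) = 0.2744 × 42.91 × 0.6595 = 7.764 mg/L.
Minimum DO = 9.00 − 7.764 = 1.236 mg/L.

t_c ≈ 1.30 d; minimum DO ≈ 1.24 mg/L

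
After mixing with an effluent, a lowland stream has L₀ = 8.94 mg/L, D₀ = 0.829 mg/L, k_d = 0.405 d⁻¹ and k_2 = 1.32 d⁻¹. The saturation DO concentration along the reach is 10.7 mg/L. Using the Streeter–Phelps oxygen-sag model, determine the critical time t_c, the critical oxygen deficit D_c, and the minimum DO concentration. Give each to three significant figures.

t_c ≈ 1.03 d; D_c ≈ 1.80 mg/L; min DO ≈ 8.90 mg/L

t_c = [1/(k_2−k_d)] ln[(k_2/k_d)(1 − D₀(k_2−k_d)/(k_d L₀))]
= [1/(1.32−0.405)] ln[(1.32/0.405)(1 − 0.829×0.9150/(0.405×8.94))]
= (1/0.9150) ln[3.259 × 0.7905] = 1.093 × ln(2.576) = 1.093 × 0.9464 = 1.034 d.
L(t_c) = L₀ e^(−k_d t_c) = 8.94 × 0.6578 = 5.880 mg/L, and at the critical point k_2 D_c = k_d L, so D_c = (0.405/1.32) × 5.880 = 1.804 mg/L.
Minimum DO = C_s − D_c = 10.7 − 1.804 = 8.896 mg/L.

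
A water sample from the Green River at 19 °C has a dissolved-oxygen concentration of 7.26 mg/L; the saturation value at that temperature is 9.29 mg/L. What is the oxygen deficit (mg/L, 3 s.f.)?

D = C_s − C = 9.29 − 7.26 = 2.03 mg/L.

D ≈ 2.03 mg/L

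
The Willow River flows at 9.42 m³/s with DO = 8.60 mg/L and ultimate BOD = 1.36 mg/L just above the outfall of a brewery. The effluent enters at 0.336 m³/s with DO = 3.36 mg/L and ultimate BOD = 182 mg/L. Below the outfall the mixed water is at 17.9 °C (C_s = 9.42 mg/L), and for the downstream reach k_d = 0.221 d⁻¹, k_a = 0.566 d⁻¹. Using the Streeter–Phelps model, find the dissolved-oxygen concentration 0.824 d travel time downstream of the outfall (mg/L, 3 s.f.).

DO ≈ 7.79 mg/L

Mixed DO = (9.42×8.60 + 0.336×3.36)/(9.42+0.336) = 82.14/9.756 = 8.420 mg/L.
Mixed L₀ = (9.42×1.36 + 0.336×182)/(9.756) = 73.96/9.756 = 7.581 mg/L.
Initial deficit D₀ = C_s − DO₀ = 9.42 − 8.420 = 1.000 mg/L.
D(0.824) = [0.221×7.581/(0.566−0.221)](e^(−0.221×0.824) − e^(−0.566×0.824)) + 1.000 e^(−0.566×0.824)
= 4.856 × (0.8335 − 0.6273) + 1.000 × 0.6273 = 1.629 mg/L.
DO = 9.42 − 1.629 = 7.791 mg/L.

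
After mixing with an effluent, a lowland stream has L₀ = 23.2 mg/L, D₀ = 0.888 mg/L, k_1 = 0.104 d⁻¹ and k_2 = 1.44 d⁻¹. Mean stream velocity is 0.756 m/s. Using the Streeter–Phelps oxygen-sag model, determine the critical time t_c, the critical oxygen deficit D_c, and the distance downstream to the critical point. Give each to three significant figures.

At the critical point dD/dt = 0, so k_1 L₀ e^(−k_1 t) = k_2 D. Substituting D(t) from the Streeter–Phelps equation and solving for t gives
t_c = ln[(k_2/k_1)(1 − D₀(k_2−k_1)/(k_1 L₀))] / (k_2−k_1).
Here k_2−k_1 = 1.336 d⁻¹ and 1 − D₀(k_2−k_1)/(k_1 L₀) = 1 − 0.888×1.336/(0.104×23.2) = 0.5083, so
t_c = ln(13.85 × 0.5083) / 1.336 = 1.951 / 1.336 = 1.461 d.
D_c = (k_1/k_2) L₀ e^(−k_1 t_c) = (0.104/1.44) × 23.2 × e^(−0.104×1.461) = 0.07222 × 23.2 × 0.8591 = 1.439 mg/L.
x_c = v t_c = 0.756 m/s × 1.461 d × 86400 s/d = 95400 m ≈ 95.4 km.

t_c ≈ 1.46 d; D_c ≈ 1.44 mg/L; x_c ≈ 95.4 km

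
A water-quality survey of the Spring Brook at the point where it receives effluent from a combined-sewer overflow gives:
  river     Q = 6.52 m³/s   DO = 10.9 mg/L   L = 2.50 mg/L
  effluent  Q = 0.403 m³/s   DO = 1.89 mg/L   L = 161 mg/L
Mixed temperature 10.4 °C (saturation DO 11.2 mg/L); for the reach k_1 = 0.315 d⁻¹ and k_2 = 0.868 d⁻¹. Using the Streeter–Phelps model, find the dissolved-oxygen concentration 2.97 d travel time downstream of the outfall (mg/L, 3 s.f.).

Mixed DO = (6.52×10.9 + 0.403×1.89)/(6.52+0.403) = 71.83/6.923 = 10.38 mg/L.
Mixed L₀ = (6.52×2.50 + 0.403×161)/(6.923) = 81.18/6.923 = 11.73 mg/L.
Initial deficit D₀ = C_s − DO₀ = 11.2 − 10.38 = 0.8245 mg/L.
D(2.97) = [0.315×11.73/(0.868−0.315)](e^(−0.315×2.97) − e^(−0.868×2.97)) + 0.8245 e^(−0.868×2.97)
= 6.680 × (0.3924 − 0.07593) + 0.8245 × 0.07593 = 2.176 mg/L.
DO = 11.2 − 2.176 = 9.024 mg/L.

DO ≈ 9.02 mg/L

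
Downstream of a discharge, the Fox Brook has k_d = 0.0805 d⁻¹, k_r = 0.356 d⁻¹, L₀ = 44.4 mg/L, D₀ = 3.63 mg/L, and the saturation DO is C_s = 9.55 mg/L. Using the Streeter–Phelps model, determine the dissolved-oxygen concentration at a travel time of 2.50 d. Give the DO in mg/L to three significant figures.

k_d L₀/(k_r−k_d) = 0.0805×44.4/(0.356−0.0805) = 3.574/0.2755 = 12.97 mg/L.
e^(−k_d t) = e^(−0.0805×2.500) = 0.8177; e^(−k_r t) = e^(−0.356×2.500) = 0.4107.
D = 12.97 × (0.8177 − 0.4107) + 3.63 × 0.4107 = 5.281 + 1.491 = 6.772 mg/L.
DO = C_s − D = 9.55 − 6.772 = 2.778 mg/L.

DO ≈ 2.78 mg/L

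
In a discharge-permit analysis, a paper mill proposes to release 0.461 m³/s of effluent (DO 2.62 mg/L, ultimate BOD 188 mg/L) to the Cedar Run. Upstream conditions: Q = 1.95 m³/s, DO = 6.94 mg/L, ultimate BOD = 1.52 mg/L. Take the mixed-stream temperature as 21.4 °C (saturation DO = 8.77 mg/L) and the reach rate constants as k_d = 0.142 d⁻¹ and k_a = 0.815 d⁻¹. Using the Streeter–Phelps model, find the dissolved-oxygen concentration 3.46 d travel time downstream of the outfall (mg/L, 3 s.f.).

DO ≈ 4.28 mg/L

Mixed DO = (1.95×6.94 + 0.461×2.62)/(1.95+0.461) = 14.74/2.411 = 6.114 mg/L.
Mixed L₀ = (1.95×1.52 + 0.461×188)/(2.411) = 89.63/2.411 = 37.18 mg/L.
Initial deficit D₀ = C_s − DO₀ = 8.77 − 6.114 = 2.656 mg/L.
D(3.46) = [0.142×37.18/(0.815−0.142)](e^(−0.142×3.46) − e^(−0.815×3.46)) + 2.656 e^(−0.815×3.46)
= 7.844 × (0.6118 − 0.05961) + 2.656 × 0.05961 = 4.490 mg/L.
DO = 8.77 − 4.490 = 4.280 mg/L.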